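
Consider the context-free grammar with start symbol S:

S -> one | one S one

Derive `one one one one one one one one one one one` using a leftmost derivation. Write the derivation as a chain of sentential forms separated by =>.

S => one S one => one one S one one => one one one S one one one => one one one one S one one one one => one one one one one S one one one one one => one one one one one one one one one one one

S => one S one   [S -> one S one]
one S one => one one S one one   [S -> one S one]
one one S one one => one one one S one one one   [S -> one S one]
one one one S one one one => one one one one S one one one one   [S -> one S one]
one one one one S one one one one => one one one one one S one one one one one   [S -> one S one]
one one one one one S one one one one one => one one one one one one one one one one one   [S -> one]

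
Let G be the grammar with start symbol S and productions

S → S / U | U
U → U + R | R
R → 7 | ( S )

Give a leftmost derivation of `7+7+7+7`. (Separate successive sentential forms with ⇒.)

S ⇒ U ⇒ U+R ⇒ U+R+R ⇒ U+R+R+R ⇒ R+R+R+R ⇒ 7+R+R+R ⇒ 7+7+R+R ⇒ 7+7+7+R ⇒ 7+7+7+7

S ⇒ U   [S → U]
U ⇒ U+R   [U → U + R]
U+R ⇒ U+R+R   [U → U + R]
U+R+R ⇒ U+R+R+R   [U → U + R]
U+R+R+R ⇒ R+R+R+R   [U → R]
R+R+R+R ⇒ 7+R+R+R   [R → 7]
7+R+R+R ⇒ 7+7+R+R   [R → 7]
7+7+R+R ⇒ 7+7+7+R   [R → 7]
7+7+7+R ⇒ 7+7+7+7   [R → 7]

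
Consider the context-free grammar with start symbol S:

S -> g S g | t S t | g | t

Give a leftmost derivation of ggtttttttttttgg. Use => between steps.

S => gSg   [S -> g S g]
gSg => ggSgg   [S -> g S g]
ggSgg => ggtStgg   [S -> t S t]
ggtStgg => ggttSttgg   [S -> t S t]
ggttSttgg => ggtttStttgg   [S -> t S t]
ggtttStttgg => ggttttSttttgg   [S -> t S t]
ggttttSttttgg => ggtttttStttttgg   [S -> t S t]
ggtttttStttttgg => ggtttttttttttgg   [S -> t]

S => gSg => ggSgg => ggtStgg => ggttSttgg => ggtttStttgg => ggttttSttttgg => ggtttttStttttgg => ggtttttttttttgg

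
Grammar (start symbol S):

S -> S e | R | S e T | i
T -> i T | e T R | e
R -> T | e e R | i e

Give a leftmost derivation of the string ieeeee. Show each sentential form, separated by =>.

S => SeT   [S -> S e T]
SeT => SeTeT   [S -> S e T]
SeTeT => ReTeT   [S -> R]
ReTeT => TeTeT   [R -> T]
TeTeT => iTeTeT   [T -> i T]
iTeTeT => ieeTeT   [T -> e]
ieeTeT => ieeeeT   [T -> e]
ieeeeT => ieeeee   [T -> e]

S=>SeT=>SeTeT=>ReTeT=>TeTeT=>iTeTeT=>ieeTeT=>ieeeeT=>ieeeee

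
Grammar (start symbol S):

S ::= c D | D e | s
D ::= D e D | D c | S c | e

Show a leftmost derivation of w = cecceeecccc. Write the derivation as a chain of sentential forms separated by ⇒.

S ⇒ cD   [S ::= c D]
cD ⇒ cDc   [D ::= D c]
cDc ⇒ cDcc   [D ::= D c]
cDcc ⇒ cDccc   [D ::= D c]
cDccc ⇒ cScccc   [D ::= S c]
cScccc ⇒ cDecccc   [S ::= D e]
cDecccc ⇒ cDeDecccc   [D ::= D e D]
cDeDecccc ⇒ cDceDecccc   [D ::= D c]
cDceDecccc ⇒ cDcceDecccc   [D ::= D c]
cDcceDecccc ⇒ cecceDecccc   [D ::= e]
cecceDecccc ⇒ cecceeecccc   [D ::= e]

S ⇒ cD ⇒ cDc ⇒ cDcc ⇒ cDccc ⇒ cScccc ⇒ cDecccc ⇒ cDeDecccc ⇒ cDceDecccc ⇒ cDcceDecccc ⇒ cecceDecccc ⇒ cecceeecccc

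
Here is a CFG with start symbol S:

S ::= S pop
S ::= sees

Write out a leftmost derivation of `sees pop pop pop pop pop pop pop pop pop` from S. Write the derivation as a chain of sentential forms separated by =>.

S => S pop => S pop pop => S pop pop pop => S pop pop pop pop => S pop pop pop pop pop => S pop pop pop pop pop pop => S pop pop pop pop pop pop pop => S pop pop pop pop pop pop pop pop => S pop pop pop pop pop pop pop pop pop => sees pop pop pop pop pop pop pop pop pop

S => S pop   [S ::= S pop]
S pop => S pop pop   [S ::= S pop]
S pop pop => S pop pop pop   [S ::= S pop]
S pop pop pop => S pop pop pop pop   [S ::= S pop]
S pop pop pop pop => S pop pop pop pop pop   [S ::= S pop]
S pop pop pop pop pop => S pop pop pop pop pop pop   [S ::= S pop]
S pop pop pop pop pop pop => S pop pop pop pop pop pop pop   [S ::= S pop]
S pop pop pop pop pop pop pop => S pop pop pop pop pop pop pop pop   [S ::= S pop]
S pop pop pop pop pop pop pop pop => S pop pop pop pop pop pop pop pop pop   [S ::= S pop]
S pop pop pop pop pop pop pop pop pop => sees pop pop pop pop pop pop pop pop pop   [S ::= sees]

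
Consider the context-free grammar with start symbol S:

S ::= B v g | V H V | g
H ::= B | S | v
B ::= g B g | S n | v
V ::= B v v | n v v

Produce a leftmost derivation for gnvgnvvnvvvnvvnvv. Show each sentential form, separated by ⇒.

S ⇒ VHV ⇒ BvvHV ⇒ SnvvHV ⇒ BvgnvvHV ⇒ SnvgnvvHV ⇒ gnvgnvvHV ⇒ gnvgnvvSV ⇒ gnvgnvvVHVV ⇒ gnvgnvvnvvHVV ⇒ gnvgnvvnvvvVV ⇒ gnvgnvvnvvvnvvV ⇒ gnvgnvvnvvvnvvnvv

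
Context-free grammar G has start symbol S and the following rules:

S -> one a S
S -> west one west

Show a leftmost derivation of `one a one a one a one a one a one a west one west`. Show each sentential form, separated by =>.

S => one a S   [S -> one a S]
one a S => one a one a S   [S -> one a S]
one a one a S => one a one a one a S   [S -> one a S]
one a one a one a S => one a one a one a one a S   [S -> one a S]
one a one a one a one a S => one a one a one a one a one a S   [S -> one a S]
one a one a one a one a one a S => one a one a one a one a one a one a S   [S -> one a S]
one a one a one a one a one a one a S => one a one a one a one a one a one a west one west   [S -> west one west]

S => one a S => one a one a S => one a one a one a S => one a one a one a one a S => one a one a one a one a one a S => one a one a one a one a one a one a S => one a one a one a one a one a one a west one west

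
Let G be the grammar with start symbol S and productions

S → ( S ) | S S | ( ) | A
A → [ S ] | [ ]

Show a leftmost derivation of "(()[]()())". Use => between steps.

S=>(S)=>(SS)=>(SSS)=>(SSSS)=>(()SSS)=>(()ASS)=>(()[]SS)=>(()[]()S)=>(()[]()())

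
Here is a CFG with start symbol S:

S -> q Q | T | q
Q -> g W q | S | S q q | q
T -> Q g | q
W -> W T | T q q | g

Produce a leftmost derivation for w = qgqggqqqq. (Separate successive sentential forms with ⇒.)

S⇒qQ⇒qgWq⇒qgWTq⇒qgTqqTq⇒qgQgqqTq⇒qgSgqqTq⇒qgTgqqTq⇒qgQggqqTq⇒qgqggqqTq⇒qgqggqqqq

S ⇒ qQ   [S -> q Q]
qQ ⇒ qgWq   [Q -> g W q]
qgWq ⇒ qgWTq   [W -> W T]
qgWTq ⇒ qgTqqTq   [W -> T q q]
qgTqqTq ⇒ qgQgqqTq   [T -> Q g]
qgQgqqTq ⇒ qgSgqqTq   [Q -> S]
qgSgqqTq ⇒ qgTgqqTq   [S -> T]
qgTgqqTq ⇒ qgQggqqTq   [T -> Q g]
qgQggqqTq ⇒ qgqggqqTq   [Q -> q]
qgqggqqTq ⇒ qgqggqqqq   [T -> q]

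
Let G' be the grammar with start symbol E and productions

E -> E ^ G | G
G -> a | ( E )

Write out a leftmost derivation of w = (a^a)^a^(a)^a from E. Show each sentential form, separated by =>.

E=>E^G=>E^G^G=>E^G^G^G=>G^G^G^G=>(E)^G^G^G=>(E^G)^G^G^G=>(G^G)^G^G^G=>(a^G)^G^G^G=>(a^a)^G^G^G=>(a^a)^a^G^G=>(a^a)^a^(E)^G=>(a^a)^a^(G)^G=>(a^a)^a^(a)^G=>(a^a)^a^(a)^a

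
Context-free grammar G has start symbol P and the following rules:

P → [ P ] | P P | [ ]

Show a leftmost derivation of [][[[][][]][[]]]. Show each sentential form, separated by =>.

P => PP => []P => [][P] => [][PP] => [][[P]P] => [][[PP]P] => [][[PPP]P] => [][[[]PP]P] => [][[[][]P]P] => [][[[][][]]P] => [][[[][][]][P]] => [][[[][][]][[]]]

P => PP   [P → P P]
PP => []P   [P → [ ]]
[]P => [][P]   [P → [ P ]]
[][P] => [][PP]   [P → P P]
[][PP] => [][[P]P]   [P → [ P ]]
[][[P]P] => [][[PP]P]   [P → P P]
[][[PP]P] => [][[PPP]P]   [P → P P]
[][[PPP]P] => [][[[]PP]P]   [P → [ ]]
[][[[]PP]P] => [][[[][]P]P]   [P → [ ]]
[][[[][]P]P] => [][[[][][]]P]   [P → [ ]]
[][[[][][]]P] => [][[[][][]][P]]   [P → [ P ]]
[][[[][][]][P]] => [][[[][][]][[]]]   [P → [ ]]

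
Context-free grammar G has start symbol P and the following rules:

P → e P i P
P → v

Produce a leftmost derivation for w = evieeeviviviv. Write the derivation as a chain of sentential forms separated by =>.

P=>ePiP=>eviP=>eviePiP=>evieePiPiP=>evieeePiPiPiP=>evieeeviPiPiP=>evieeeviviPiP=>evieeeviviviP=>evieeeviviviv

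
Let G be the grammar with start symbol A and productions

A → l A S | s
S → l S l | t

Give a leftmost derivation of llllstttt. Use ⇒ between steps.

A ⇒ lAS ⇒ llASS ⇒ lllASSS ⇒ llllASSSS ⇒ llllsSSSS ⇒ llllstSSS ⇒ llllsttSS ⇒ llllstttS ⇒ llllstttt

A ⇒ lAS   [A → l A S]
lAS ⇒ llASS   [A → l A S]
llASS ⇒ lllASSS   [A → l A S]
lllASSS ⇒ llllASSSS   [A → l A S]
llllASSSS ⇒ llllsSSSS   [A → s]
llllsSSSS ⇒ llllstSSS   [S → t]
llllstSSS ⇒ llllsttSS   [S → t]
llllsttSS ⇒ llllstttS   [S → t]
llllstttS ⇒ llllstttt   [S → t]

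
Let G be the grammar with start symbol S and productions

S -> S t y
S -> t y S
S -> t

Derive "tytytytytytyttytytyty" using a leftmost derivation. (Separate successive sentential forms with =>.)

S=>Sty=>tySty=>tytySty=>tytytySty=>tytytyStyty=>tytytyStytyty=>tytytyStytytyty=>tytytytyStytytyty=>tytytytytyStytytyty=>tytytytytytyStytytyty=>tytytytytytyttytytyty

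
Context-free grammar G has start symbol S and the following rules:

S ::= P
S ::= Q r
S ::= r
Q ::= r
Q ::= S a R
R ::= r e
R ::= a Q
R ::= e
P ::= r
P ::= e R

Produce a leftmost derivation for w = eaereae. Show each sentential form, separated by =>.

S => P   [S ::= P]
P => eR   [P ::= e R]
eR => eaQ   [R ::= a Q]
eaQ => eaSaR   [Q ::= S a R]
eaSaR => eaPaR   [S ::= P]
eaPaR => eaeRaR   [P ::= e R]
eaeRaR => eaereaR   [R ::= r e]
eaereaR => eaereae   [R ::= e]

S => P => eR => eaQ => eaSaR => eaPaR => eaeRaR => eaereaR => eaereae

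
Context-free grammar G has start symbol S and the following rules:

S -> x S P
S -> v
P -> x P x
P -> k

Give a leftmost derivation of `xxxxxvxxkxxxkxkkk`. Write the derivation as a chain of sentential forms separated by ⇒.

S ⇒ xSP   [S -> x S P]
xSP ⇒ xxSPP   [S -> x S P]
xxSPP ⇒ xxxSPPP   [S -> x S P]
xxxSPPP ⇒ xxxxSPPPP   [S -> x S P]
xxxxSPPPP ⇒ xxxxxSPPPPP   [S -> x S P]
xxxxxSPPPPP ⇒ xxxxxvPPPPP   [S -> v]
xxxxxvPPPPP ⇒ xxxxxvxPxPPPP   [P -> x P x]
xxxxxvxPxPPPP ⇒ xxxxxvxxPxxPPPP   [P -> x P x]
xxxxxvxxPxxPPPP ⇒ xxxxxvxxkxxPPPP   [P -> k]
xxxxxvxxkxxPPPP ⇒ xxxxxvxxkxxxPxPPP   [P -> x P x]
xxxxxvxxkxxxPxPPP ⇒ xxxxxvxxkxxxkxPPP   [P -> k]
xxxxxvxxkxxxkxPPP ⇒ xxxxxvxxkxxxkxkPP   [P -> k]
xxxxxvxxkxxxkxkPP ⇒ xxxxxvxxkxxxkxkkP   [P -> k]
xxxxxvxxkxxxkxkkP ⇒ xxxxxvxxkxxxkxkkk   [P -> k]

S ⇒ xSP ⇒ xxSPP ⇒ xxxSPPP ⇒ xxxxSPPPP ⇒ xxxxxSPPPPP ⇒ xxxxxvPPPPP ⇒ xxxxxvxPxPPPP ⇒ xxxxxvxxPxxPPPP ⇒ xxxxxvxxkxxPPPP ⇒ xxxxxvxxkxxxPxPPP ⇒ xxxxxvxxkxxxkxPPP ⇒ xxxxxvxxkxxxkxkPP ⇒ xxxxxvxxkxxxkxkkP ⇒ xxxxxvxxkxxxkxkkk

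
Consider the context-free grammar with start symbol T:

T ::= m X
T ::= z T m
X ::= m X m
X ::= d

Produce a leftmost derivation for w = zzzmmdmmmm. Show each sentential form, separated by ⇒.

T ⇒ zTm   [T ::= z T m]
zTm ⇒ zzTmm   [T ::= z T m]
zzTmm ⇒ zzzTmmm   [T ::= z T m]
zzzTmmm ⇒ zzzmXmmm   [T ::= m X]
zzzmXmmm ⇒ zzzmmXmmmm   [X ::= m X m]
zzzmmXmmmm ⇒ zzzmmdmmmm   [X ::= d]

T ⇒ zTm ⇒ zzTmm ⇒ zzzTmmm ⇒ zzzmXmmm ⇒ zzzmmXmmmm ⇒ zzzmmdmmmm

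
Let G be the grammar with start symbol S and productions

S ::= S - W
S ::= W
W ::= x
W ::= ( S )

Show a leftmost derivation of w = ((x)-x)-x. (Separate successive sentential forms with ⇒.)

S ⇒ S-W   [S ::= S - W]
S-W ⇒ W-W   [S ::= W]
W-W ⇒ (S)-W   [W ::= ( S )]
(S)-W ⇒ (S-W)-W   [S ::= S - W]
(S-W)-W ⇒ (W-W)-W   [S ::= W]
(W-W)-W ⇒ ((S)-W)-W   [W ::= ( S )]
((S)-W)-W ⇒ ((W)-W)-W   [S ::= W]
((W)-W)-W ⇒ ((x)-W)-W   [W ::= x]
((x)-W)-W ⇒ ((x)-x)-W   [W ::= x]
((x)-x)-W ⇒ ((x)-x)-x   [W ::= x]

S ⇒ S-W ⇒ W-W ⇒ (S)-W ⇒ (S-W)-W ⇒ (W-W)-W ⇒ ((S)-W)-W ⇒ ((W)-W)-W ⇒ ((x)-W)-W ⇒ ((x)-x)-W ⇒ ((x)-x)-x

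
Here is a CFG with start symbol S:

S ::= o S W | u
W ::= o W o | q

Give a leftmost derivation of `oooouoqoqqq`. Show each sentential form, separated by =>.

S => oSW => ooSWW => oooSWWW => ooooSWWWW => oooouWWWW => oooouoWoWWW => oooouoqoWWW => oooouoqoqWW => oooouoqoqqW => oooouoqoqqq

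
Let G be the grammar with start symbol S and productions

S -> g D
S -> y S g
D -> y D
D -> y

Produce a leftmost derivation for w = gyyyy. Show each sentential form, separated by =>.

S => gD   [S -> g D]
gD => gyD   [D -> y D]
gyD => gyyD   [D -> y D]
gyyD => gyyyD   [D -> y D]
gyyyD => gyyyy   [D -> y]

S => gD => gyD => gyyD => gyyyD => gyyyy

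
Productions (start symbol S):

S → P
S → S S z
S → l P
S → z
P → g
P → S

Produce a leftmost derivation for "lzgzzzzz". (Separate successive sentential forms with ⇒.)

S ⇒ SSz   [S → S S z]
SSz ⇒ SSzSz   [S → S S z]
SSzSz ⇒ lPSzSz   [S → l P]
lPSzSz ⇒ lSSzSz   [P → S]
lSSzSz ⇒ lzSzSz   [S → z]
lzSzSz ⇒ lzSSzzSz   [S → S S z]
lzSSzzSz ⇒ lzPSzzSz   [S → P]
lzPSzzSz ⇒ lzgSzzSz   [P → g]
lzgSzzSz ⇒ lzgzzzSz   [S → z]
lzgzzzSz ⇒ lzgzzzzz   [S → z]

S ⇒ SSz ⇒ SSzSz ⇒ lPSzSz ⇒ lSSzSz ⇒ lzSzSz ⇒ lzSSzzSz ⇒ lzPSzzSz ⇒ lzgSzzSz ⇒ lzgzzzSz ⇒ lzgzzzzz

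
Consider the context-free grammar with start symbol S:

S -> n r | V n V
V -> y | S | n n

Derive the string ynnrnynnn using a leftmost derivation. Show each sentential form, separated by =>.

S => VnV => SnV => VnVnV => SnVnV => VnVnVnV => ynVnVnV => ynSnVnV => ynnrnVnV => ynnrnynV => ynnrnynnn

S => VnV   [S -> V n V]
VnV => SnV   [V -> S]
SnV => VnVnV   [S -> V n V]
VnVnV => SnVnV   [V -> S]
SnVnV => VnVnVnV   [S -> V n V]
VnVnVnV => ynVnVnV   [V -> y]
ynVnVnV => ynSnVnV   [V -> S]
ynSnVnV => ynnrnVnV   [S -> n r]
ynnrnVnV => ynnrnynV   [V -> y]
ynnrnynV => ynnrnynnn   [V -> n n]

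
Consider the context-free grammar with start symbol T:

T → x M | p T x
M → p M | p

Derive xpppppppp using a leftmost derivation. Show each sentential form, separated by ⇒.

T⇒xM⇒xpM⇒xppM⇒xpppM⇒xppppM⇒xpppppM⇒xppppppM⇒xpppppppM⇒xpppppppp

T ⇒ xM   [T → x M]
xM ⇒ xpM   [M → p M]
xpM ⇒ xppM   [M → p M]
xppM ⇒ xpppM   [M → p M]
xpppM ⇒ xppppM   [M → p M]
xppppM ⇒ xpppppM   [M → p M]
xpppppM ⇒ xppppppM   [M → p M]
xppppppM ⇒ xpppppppM   [M → p M]
xpppppppM ⇒ xpppppppp   [M → p]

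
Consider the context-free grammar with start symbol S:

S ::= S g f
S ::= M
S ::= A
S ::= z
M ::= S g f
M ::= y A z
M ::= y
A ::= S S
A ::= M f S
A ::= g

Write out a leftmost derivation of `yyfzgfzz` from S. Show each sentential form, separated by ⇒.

S ⇒ M   [S ::= M]
M ⇒ yAz   [M ::= y A z]
yAz ⇒ ySSz   [A ::= S S]
ySSz ⇒ ySgfSz   [S ::= S g f]
ySgfSz ⇒ yAgfSz   [S ::= A]
yAgfSz ⇒ yMfSgfSz   [A ::= M f S]
yMfSgfSz ⇒ yyfSgfSz   [M ::= y]
yyfSgfSz ⇒ yyfzgfSz   [S ::= z]
yyfzgfSz ⇒ yyfzgfzz   [S ::= z]

S ⇒ M ⇒ yAz ⇒ ySSz ⇒ ySgfSz ⇒ yAgfSz ⇒ yMfSgfSz ⇒ yyfSgfSz ⇒ yyfzgfSz ⇒ yyfzgfzz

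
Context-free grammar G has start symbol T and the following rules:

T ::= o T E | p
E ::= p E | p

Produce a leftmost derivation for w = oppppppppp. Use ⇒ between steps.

T⇒oTE⇒opE⇒oppE⇒opppE⇒oppppE⇒opppppE⇒oppppppE⇒opppppppE⇒oppppppppE⇒oppppppppp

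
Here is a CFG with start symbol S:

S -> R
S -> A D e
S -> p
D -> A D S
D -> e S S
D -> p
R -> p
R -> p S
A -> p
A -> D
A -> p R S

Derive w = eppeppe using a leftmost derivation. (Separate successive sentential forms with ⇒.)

S ⇒ ADe ⇒ DDe ⇒ eSSDe ⇒ epSDe ⇒ epRDe ⇒ eppDe ⇒ eppeSSe ⇒ eppepSe ⇒ eppeppe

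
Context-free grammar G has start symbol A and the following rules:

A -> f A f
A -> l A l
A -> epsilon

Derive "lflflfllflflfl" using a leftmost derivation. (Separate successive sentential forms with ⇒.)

A ⇒ lAl   [A -> l A l]
lAl ⇒ lfAfl   [A -> f A f]
lfAfl ⇒ lflAlfl   [A -> l A l]
lflAlfl ⇒ lflfAflfl   [A -> f A f]
lflfAflfl ⇒ lflflAlflfl   [A -> l A l]
lflflAlflfl ⇒ lflflfAflflfl   [A -> f A f]
lflflfAflflfl ⇒ lflflflAlflflfl   [A -> l A l]
lflflflAlflflfl ⇒ lflflfllflflfl   [A -> epsilon]

A ⇒ lAl ⇒ lfAfl ⇒ lflAlfl ⇒ lflfAflfl ⇒ lflflAlflfl ⇒ lflflfAflflfl ⇒ lflflflAlflflfl ⇒ lflflfllflflfl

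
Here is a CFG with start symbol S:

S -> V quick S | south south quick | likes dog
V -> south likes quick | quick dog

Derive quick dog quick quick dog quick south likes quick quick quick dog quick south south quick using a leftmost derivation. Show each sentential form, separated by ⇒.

S ⇒ V quick S ⇒ quick dog quick S ⇒ quick dog quick V quick S ⇒ quick dog quick quick dog quick S ⇒ quick dog quick quick dog quick V quick S ⇒ quick dog quick quick dog quick south likes quick quick S ⇒ quick dog quick quick dog quick south likes quick quick V quick S ⇒ quick dog quick quick dog quick south likes quick quick quick dog quick S ⇒ quick dog quick quick dog quick south likes quick quick quick dog quick south south quick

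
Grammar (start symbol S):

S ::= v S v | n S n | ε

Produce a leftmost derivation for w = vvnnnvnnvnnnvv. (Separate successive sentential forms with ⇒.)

S ⇒ vSv   [S ::= v S v]
vSv ⇒ vvSvv   [S ::= v S v]
vvSvv ⇒ vvnSnvv   [S ::= n S n]
vvnSnvv ⇒ vvnnSnnvv   [S ::= n S n]
vvnnSnnvv ⇒ vvnnnSnnnvv   [S ::= n S n]
vvnnnSnnnvv ⇒ vvnnnvSvnnnvv   [S ::= v S v]
vvnnnvSvnnnvv ⇒ vvnnnvnSnvnnnvv   [S ::= n S n]
vvnnnvnSnvnnnvv ⇒ vvnnnvnnvnnnvv   [S ::= ε]

S ⇒ vSv ⇒ vvSvv ⇒ vvnSnvv ⇒ vvnnSnnvv ⇒ vvnnnSnnnvv ⇒ vvnnnvSvnnnvv ⇒ vvnnnvnSnvnnnvv ⇒ vvnnnvnnvnnnvv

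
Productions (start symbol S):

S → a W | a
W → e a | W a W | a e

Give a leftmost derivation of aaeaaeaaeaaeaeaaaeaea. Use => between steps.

S => aW => aWaW => aaeaW => aaeaWaW => aaeaaeaW => aaeaaeaWaW => aaeaaeaWaWaW => aaeaaeaWaWaWaW => aaeaaeaWaWaWaWaW => aaeaaeaaeaWaWaWaW => aaeaaeaaeaaeaWaWaW => aaeaaeaaeaaeaeaaWaW => aaeaaeaaeaaeaeaaaeaW => aaeaaeaaeaaeaeaaaeaea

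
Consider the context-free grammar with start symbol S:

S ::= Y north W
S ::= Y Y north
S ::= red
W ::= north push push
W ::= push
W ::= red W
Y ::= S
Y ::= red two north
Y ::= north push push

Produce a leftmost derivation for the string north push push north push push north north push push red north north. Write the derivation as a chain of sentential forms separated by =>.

S => Y Y north => north push push Y north => north push push S north => north push push Y Y north north => north push push S Y north north => north push push Y north W Y north north => north push push north push push north W Y north north => north push push north push push north north push push Y north north => north push push north push push north north push push S north north => north push push north push push north north push push red north north

S => Y Y north   [S ::= Y Y north]
Y Y north => north push push Y north   [Y ::= north push push]
north push push Y north => north push push S north   [Y ::= S]
north push push S north => north push push Y Y north north   [S ::= Y Y north]
north push push Y Y north north => north push push S Y north north   [Y ::= S]
north push push S Y north north => north push push Y north W Y north north   [S ::= Y north W]
north push push Y north W Y north north => north push push north push push north W Y north north   [Y ::= north push push]
north push push north push push north W Y north north => north push push north push push north north push push Y north north   [W ::= north push push]
north push push north push push north north push push Y north north => north push push north push push north north push push S north north   [Y ::= S]
north push push north push push north north push push S north north => north push push north push push north north push push red north north   [S ::= red]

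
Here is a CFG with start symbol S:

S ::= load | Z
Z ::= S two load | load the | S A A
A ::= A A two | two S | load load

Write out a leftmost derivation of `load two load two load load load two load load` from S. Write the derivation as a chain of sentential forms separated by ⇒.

S ⇒ Z   [S ::= Z]
Z ⇒ S A A   [Z ::= S A A]
S A A ⇒ Z A A   [S ::= Z]
Z A A ⇒ S two load A A   [Z ::= S two load]
S two load A A ⇒ load two load A A   [S ::= load]
load two load A A ⇒ load two load A A two A   [A ::= A A two]
load two load A A two A ⇒ load two load two S A two A   [A ::= two S]
load two load two S A two A ⇒ load two load two load A two A   [S ::= load]
load two load two load A two A ⇒ load two load two load load load two A   [A ::= load load]
load two load two load load load two A ⇒ load two load two load load load two load load   [A ::= load load]

S ⇒ Z ⇒ S A A ⇒ Z A A ⇒ S two load A A ⇒ load two load A A ⇒ load two load A A two A ⇒ load two load two S A two A ⇒ load two load two load A two A ⇒ load two load two load load load two A ⇒ load two load two load load load two load load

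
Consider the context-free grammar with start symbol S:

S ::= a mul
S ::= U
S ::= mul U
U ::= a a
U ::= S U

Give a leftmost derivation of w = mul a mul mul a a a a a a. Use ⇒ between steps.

S ⇒ mul U   [S ::= mul U]
mul U ⇒ mul S U   [U ::= S U]
mul S U ⇒ mul a mul U   [S ::= a mul]
mul a mul U ⇒ mul a mul S U   [U ::= S U]
mul a mul S U ⇒ mul a mul mul U U   [S ::= mul U]
mul a mul mul U U ⇒ mul a mul mul S U U   [U ::= S U]
mul a mul mul S U U ⇒ mul a mul mul U U U   [S ::= U]
mul a mul mul U U U ⇒ mul a mul mul a a U U   [U ::= a a]
mul a mul mul a a U U ⇒ mul a mul mul a a a a U   [U ::= a a]
mul a mul mul a a a a U ⇒ mul a mul mul a a a a a a   [U ::= a a]

S ⇒ mul U ⇒ mul S U ⇒ mul a mul U ⇒ mul a mul S U ⇒ mul a mul mul U U ⇒ mul a mul mul S U U ⇒ mul a mul mul U U U ⇒ mul a mul mul a a U U ⇒ mul a mul mul a a a a U ⇒ mul a mul mul a a a a a a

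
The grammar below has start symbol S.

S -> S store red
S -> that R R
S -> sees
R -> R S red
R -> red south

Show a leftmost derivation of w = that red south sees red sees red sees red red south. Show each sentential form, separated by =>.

S => that R R => that R S red R => that R S red S red R => that R S red S red S red R => that red south S red S red S red R => that red south sees red S red S red R => that red south sees red sees red S red R => that red south sees red sees red sees red R => that red south sees red sees red sees red red south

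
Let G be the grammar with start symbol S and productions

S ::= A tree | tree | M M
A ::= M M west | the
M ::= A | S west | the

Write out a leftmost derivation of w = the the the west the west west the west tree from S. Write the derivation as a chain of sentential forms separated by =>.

S => A tree => M M west tree => A M west tree => M M west M west tree => the M west M west tree => the A west M west tree => the M M west west M west tree => the A M west west M west tree => the M M west M west west M west tree => the A M west M west west M west tree => the the M west M west west M west tree => the the the west M west west M west tree => the the the west the west west M west tree => the the the west the west west the west tree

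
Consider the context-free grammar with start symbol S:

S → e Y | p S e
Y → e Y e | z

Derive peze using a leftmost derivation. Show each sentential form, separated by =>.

S => pSe => peYe => peze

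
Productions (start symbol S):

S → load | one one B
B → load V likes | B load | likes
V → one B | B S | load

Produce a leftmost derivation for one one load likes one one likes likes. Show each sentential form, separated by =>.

S => one one B => one one load V likes => one one load B S likes => one one load likes S likes => one one load likes one one B likes => one one load likes one one likes likes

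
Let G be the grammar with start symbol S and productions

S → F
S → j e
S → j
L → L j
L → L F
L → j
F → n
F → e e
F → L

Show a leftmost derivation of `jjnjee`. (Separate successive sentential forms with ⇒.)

S ⇒ F   [S → F]
F ⇒ L   [F → L]
L ⇒ LF   [L → L F]
LF ⇒ LjF   [L → L j]
LjF ⇒ LFjF   [L → L F]
LFjF ⇒ LjFjF   [L → L j]
LjFjF ⇒ jjFjF   [L → j]
jjFjF ⇒ jjnjF   [F → n]
jjnjF ⇒ jjnjee   [F → e e]

S ⇒ F ⇒ L ⇒ LF ⇒ LjF ⇒ LFjF ⇒ LjFjF ⇒ jjFjF ⇒ jjnjF ⇒ jjnjee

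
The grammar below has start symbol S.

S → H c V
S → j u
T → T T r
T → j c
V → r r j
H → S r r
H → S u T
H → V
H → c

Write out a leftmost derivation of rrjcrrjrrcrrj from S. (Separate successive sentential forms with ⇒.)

S ⇒ HcV   [S → H c V]
HcV ⇒ SrrcV   [H → S r r]
SrrcV ⇒ HcVrrcV   [S → H c V]
HcVrrcV ⇒ VcVrrcV   [H → V]
VcVrrcV ⇒ rrjcVrrcV   [V → r r j]
rrjcVrrcV ⇒ rrjcrrjrrcV   [V → r r j]
rrjcrrjrrcV ⇒ rrjcrrjrrcrrj   [V → r r j]

S ⇒ HcV ⇒ SrrcV ⇒ HcVrrcV ⇒ VcVrrcV ⇒ rrjcVrrcV ⇒ rrjcrrjrrcV ⇒ rrjcrrjrrcrrj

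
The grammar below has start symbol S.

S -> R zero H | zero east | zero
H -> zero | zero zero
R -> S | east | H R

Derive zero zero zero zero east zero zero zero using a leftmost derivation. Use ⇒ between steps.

S ⇒ R zero H   [S -> R zero H]
R zero H ⇒ H R zero H   [R -> H R]
H R zero H ⇒ zero R zero H   [H -> zero]
zero R zero H ⇒ zero H R zero H   [R -> H R]
zero H R zero H ⇒ zero zero R zero H   [H -> zero]
zero zero R zero H ⇒ zero zero H R zero H   [R -> H R]
zero zero H R zero H ⇒ zero zero zero R zero H   [H -> zero]
zero zero zero R zero H ⇒ zero zero zero H R zero H   [R -> H R]
zero zero zero H R zero H ⇒ zero zero zero zero R zero H   [H -> zero]
zero zero zero zero R zero H ⇒ zero zero zero zero east zero H   [R -> east]
zero zero zero zero east zero H ⇒ zero zero zero zero east zero zero zero   [H -> zero zero]

S ⇒ R zero H ⇒ H R zero H ⇒ zero R zero H ⇒ zero H R zero H ⇒ zero zero R zero H ⇒ zero zero H R zero H ⇒ zero zero zero R zero H ⇒ zero zero zero H R zero H ⇒ zero zero zero zero R zero H ⇒ zero zero zero zero east zero H ⇒ zero zero zero zero east zero zero zero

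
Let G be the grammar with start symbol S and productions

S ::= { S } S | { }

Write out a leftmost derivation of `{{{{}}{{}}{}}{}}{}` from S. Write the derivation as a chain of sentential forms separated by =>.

S => {S}S => {{S}S}S => {{{S}S}S}S => {{{{}}S}S}S => {{{{}}{S}S}S}S => {{{{}}{{}}S}S}S => {{{{}}{{}}{}}S}S => {{{{}}{{}}{}}{}}S => {{{{}}{{}}{}}{}}{}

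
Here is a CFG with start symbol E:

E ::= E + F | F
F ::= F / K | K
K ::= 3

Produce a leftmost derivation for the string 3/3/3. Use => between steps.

E => F => F/K => F/K/K => K/K/K => 3/K/K => 3/3/K => 3/3/3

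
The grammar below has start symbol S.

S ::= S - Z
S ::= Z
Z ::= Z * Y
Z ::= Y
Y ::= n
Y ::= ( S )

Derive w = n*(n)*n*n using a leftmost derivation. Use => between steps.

S => Z   [S ::= Z]
Z => Z*Y   [Z ::= Z * Y]
Z*Y => Z*Y*Y   [Z ::= Z * Y]
Z*Y*Y => Z*Y*Y*Y   [Z ::= Z * Y]
Z*Y*Y*Y => Y*Y*Y*Y   [Z ::= Y]
Y*Y*Y*Y => n*Y*Y*Y   [Y ::= n]
n*Y*Y*Y => n*(S)*Y*Y   [Y ::= ( S )]
n*(S)*Y*Y => n*(Z)*Y*Y   [S ::= Z]
n*(Z)*Y*Y => n*(Y)*Y*Y   [Z ::= Y]
n*(Y)*Y*Y => n*(n)*Y*Y   [Y ::= n]
n*(n)*Y*Y => n*(n)*n*Y   [Y ::= n]
n*(n)*n*Y => n*(n)*n*n   [Y ::= n]

S => Z => Z*Y => Z*Y*Y => Z*Y*Y*Y => Y*Y*Y*Y => n*Y*Y*Y => n*(S)*Y*Y => n*(Z)*Y*Y => n*(Y)*Y*Y => n*(n)*Y*Y => n*(n)*n*Y => n*(n)*n*n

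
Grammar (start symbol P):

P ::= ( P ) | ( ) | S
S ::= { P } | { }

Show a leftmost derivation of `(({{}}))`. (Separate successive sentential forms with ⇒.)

P ⇒ (P)   [P ::= ( P )]
(P) ⇒ ((P))   [P ::= ( P )]
((P)) ⇒ ((S))   [P ::= S]
((S)) ⇒ (({P}))   [S ::= { P }]
(({P})) ⇒ (({S}))   [P ::= S]
(({S})) ⇒ (({{}}))   [S ::= { }]

P ⇒ (P) ⇒ ((P)) ⇒ ((S)) ⇒ (({P})) ⇒ (({S})) ⇒ (({{}}))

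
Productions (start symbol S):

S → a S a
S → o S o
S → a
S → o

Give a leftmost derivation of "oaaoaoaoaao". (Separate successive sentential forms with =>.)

S => oSo   [S → o S o]
oSo => oaSao   [S → a S a]
oaSao => oaaSaao   [S → a S a]
oaaSaao => oaaoSoaao   [S → o S o]
oaaoSoaao => oaaoaSaoaao   [S → a S a]
oaaoaSaoaao => oaaoaoaoaao   [S → o]

S => oSo => oaSao => oaaSaao => oaaoSoaao => oaaoaSaoaao => oaaoaoaoaao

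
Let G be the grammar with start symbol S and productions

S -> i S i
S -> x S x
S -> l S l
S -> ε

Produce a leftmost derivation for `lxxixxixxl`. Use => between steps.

S => lSl => lxSxl => lxxSxxl => lxxiSixxl => lxxixSxixxl => lxxixxixxl

S => lSl   [S -> l S l]
lSl => lxSxl   [S -> x S x]
lxSxl => lxxSxxl   [S -> x S x]
lxxSxxl => lxxiSixxl   [S -> i S i]
lxxiSixxl => lxxixSxixxl   [S -> x S x]
lxxixSxixxl => lxxixxixxl   [S -> ε]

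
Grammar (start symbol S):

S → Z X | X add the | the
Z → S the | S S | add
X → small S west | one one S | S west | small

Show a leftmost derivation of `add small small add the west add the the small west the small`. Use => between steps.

S => Z X   [S → Z X]
Z X => S the X   [Z → S the]
S the X => Z X the X   [S → Z X]
Z X the X => add X the X   [Z → add]
add X the X => add small S west the X   [X → small S west]
add small S west the X => add small Z X west the X   [S → Z X]
add small Z X west the X => add small S S X west the X   [Z → S S]
add small S S X west the X => add small X add the S X west the X   [S → X add the]
add small X add the S X west the X => add small S west add the S X west the X   [X → S west]
add small S west add the S X west the X => add small X add the west add the S X west the X   [S → X add the]
add small X add the west add the S X west the X => add small small add the west add the S X west the X   [X → small]
add small small add the west add the S X west the X => add small small add the west add the the X west the X   [S → the]
add small small add the west add the the X west the X => add small small add the west add the the small west the X   [X → small]
add small small add the west add the the small west the X => add small small add the west add the the small west the small   [X → small]

S => Z X => S the X => Z X the X => add X the X => add small S west the X => add small Z X west the X => add small S S X west the X => add small X add the S X west the X => add small S west add the S X west the X => add small X add the west add the S X west the X => add small small add the west add the S X west the X => add small small add the west add the the X west the X => add small small add the west add the the small west the X => add small small add the west add the the small west the small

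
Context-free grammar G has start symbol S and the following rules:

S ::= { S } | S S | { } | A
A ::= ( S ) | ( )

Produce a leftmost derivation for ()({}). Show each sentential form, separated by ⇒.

S ⇒ SS ⇒ AS ⇒ ()S ⇒ ()A ⇒ ()(S) ⇒ ()({})

S ⇒ SS   [S ::= S S]
SS ⇒ AS   [S ::= A]
AS ⇒ ()S   [A ::= ( )]
()S ⇒ ()A   [S ::= A]
()A ⇒ ()(S)   [A ::= ( S )]
()(S) ⇒ ()({})   [S ::= { }]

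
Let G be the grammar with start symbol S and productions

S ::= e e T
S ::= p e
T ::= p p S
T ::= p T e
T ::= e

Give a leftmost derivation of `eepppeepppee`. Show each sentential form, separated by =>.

S=>eeT=>eepTe=>eepppSe=>eepppeeTe=>eepppeeppSe=>eepppeepppee

S => eeT   [S ::= e e T]
eeT => eepTe   [T ::= p T e]
eepTe => eepppSe   [T ::= p p S]
eepppSe => eepppeeTe   [S ::= e e T]
eepppeeTe => eepppeeppSe   [T ::= p p S]
eepppeeppSe => eepppeepppee   [S ::= p e]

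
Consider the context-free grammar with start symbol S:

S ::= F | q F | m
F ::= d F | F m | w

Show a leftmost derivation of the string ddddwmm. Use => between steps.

S => F => dF => ddF => ddFm => dddFm => dddFmm => ddddFmm => ddddwmm

S => F   [S ::= F]
F => dF   [F ::= d F]
dF => ddF   [F ::= d F]
ddF => ddFm   [F ::= F m]
ddFm => dddFm   [F ::= d F]
dddFm => dddFmm   [F ::= F m]
dddFmm => ddddFmm   [F ::= d F]
ddddFmm => ddddwmm   [F ::= w]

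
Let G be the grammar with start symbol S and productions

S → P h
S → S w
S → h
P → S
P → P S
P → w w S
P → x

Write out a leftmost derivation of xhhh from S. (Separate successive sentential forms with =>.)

S=>Ph=>PSh=>SSh=>PhSh=>xhSh=>xhhh

S => Ph   [S → P h]
Ph => PSh   [P → P S]
PSh => SSh   [P → S]
SSh => PhSh   [S → P h]
PhSh => xhSh   [P → x]
xhSh => xhhh   [S → h]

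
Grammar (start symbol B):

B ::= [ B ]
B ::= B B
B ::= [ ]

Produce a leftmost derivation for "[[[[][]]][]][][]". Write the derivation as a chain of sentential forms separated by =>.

B=>BB=>BBB=>[B]BB=>[BB]BB=>[[B]B]BB=>[[[B]]B]BB=>[[[BB]]B]BB=>[[[[]B]]B]BB=>[[[[][]]]B]BB=>[[[[][]]][]]BB=>[[[[][]]][]][]B=>[[[[][]]][]][][]

B => BB   [B ::= B B]
BB => BBB   [B ::= B B]
BBB => [B]BB   [B ::= [ B ]]
[B]BB => [BB]BB   [B ::= B B]
[BB]BB => [[B]B]BB   [B ::= [ B ]]
[[B]B]BB => [[[B]]B]BB   [B ::= [ B ]]
[[[B]]B]BB => [[[BB]]B]BB   [B ::= B B]
[[[BB]]B]BB => [[[[]B]]B]BB   [B ::= [ ]]
[[[[]B]]B]BB => [[[[][]]]B]BB   [B ::= [ ]]
[[[[][]]]B]BB => [[[[][]]][]]BB   [B ::= [ ]]
[[[[][]]][]]BB => [[[[][]]][]][]B   [B ::= [ ]]
[[[[][]]][]][]B => [[[[][]]][]][][]   [B ::= [ ]]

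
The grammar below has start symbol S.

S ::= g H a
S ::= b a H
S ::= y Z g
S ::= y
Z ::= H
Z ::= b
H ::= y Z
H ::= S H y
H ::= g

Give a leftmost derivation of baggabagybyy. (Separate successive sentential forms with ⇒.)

S ⇒ baH ⇒ baSHy ⇒ bagHaHy ⇒ baggaHy ⇒ baggaSHyy ⇒ baggabaHHyy ⇒ baggabagHyy ⇒ baggabagyZyy ⇒ baggabagybyy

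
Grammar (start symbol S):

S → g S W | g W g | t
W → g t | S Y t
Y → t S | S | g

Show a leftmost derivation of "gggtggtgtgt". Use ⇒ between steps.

S ⇒ gSW ⇒ ggWgW ⇒ gggtgW ⇒ gggtgSYt ⇒ gggtggSWYt ⇒ gggtggtWYt ⇒ gggtggtgtYt ⇒ gggtggtgtgt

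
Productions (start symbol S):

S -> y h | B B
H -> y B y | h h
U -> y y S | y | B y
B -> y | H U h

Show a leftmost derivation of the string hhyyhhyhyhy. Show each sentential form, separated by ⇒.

S ⇒ BB ⇒ HUhB ⇒ hhUhB ⇒ hhyyShB ⇒ hhyyBBhB ⇒ hhyyHUhBhB ⇒ hhyyhhUhBhB ⇒ hhyyhhyhBhB ⇒ hhyyhhyhyhB ⇒ hhyyhhyhyhy

S ⇒ BB   [S -> B B]
BB ⇒ HUhB   [B -> H U h]
HUhB ⇒ hhUhB   [H -> h h]
hhUhB ⇒ hhyyShB   [U -> y y S]
hhyyShB ⇒ hhyyBBhB   [S -> B B]
hhyyBBhB ⇒ hhyyHUhBhB   [B -> H U h]
hhyyHUhBhB ⇒ hhyyhhUhBhB   [H -> h h]
hhyyhhUhBhB ⇒ hhyyhhyhBhB   [U -> y]
hhyyhhyhBhB ⇒ hhyyhhyhyhB   [B -> y]
hhyyhhyhyhB ⇒ hhyyhhyhyhy   [B -> y]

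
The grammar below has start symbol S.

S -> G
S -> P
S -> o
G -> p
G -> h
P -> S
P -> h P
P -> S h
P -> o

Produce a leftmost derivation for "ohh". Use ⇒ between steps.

S ⇒ P ⇒ Sh ⇒ Ph ⇒ Shh ⇒ Phh ⇒ ohh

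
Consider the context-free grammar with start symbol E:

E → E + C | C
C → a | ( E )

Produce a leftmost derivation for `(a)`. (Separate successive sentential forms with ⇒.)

E ⇒ C   [E → C]
C ⇒ (E)   [C → ( E )]
(E) ⇒ (C)   [E → C]
(C) ⇒ (a)   [C → a]

E ⇒ C ⇒ (E) ⇒ (C) ⇒ (a)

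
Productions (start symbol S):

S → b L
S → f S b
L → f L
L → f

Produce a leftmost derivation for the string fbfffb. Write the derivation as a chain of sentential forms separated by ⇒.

S ⇒ fSb ⇒ fbLb ⇒ fbfLb ⇒ fbffLb ⇒ fbfffb

S ⇒ fSb   [S → f S b]
fSb ⇒ fbLb   [S → b L]
fbLb ⇒ fbfLb   [L → f L]
fbfLb ⇒ fbffLb   [L → f L]
fbffLb ⇒ fbfffb   [L → f]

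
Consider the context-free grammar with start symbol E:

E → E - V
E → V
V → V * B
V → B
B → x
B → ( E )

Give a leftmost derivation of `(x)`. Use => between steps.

E => V   [E → V]
V => B   [V → B]
B => (E)   [B → ( E )]
(E) => (V)   [E → V]
(V) => (B)   [V → B]
(B) => (x)   [B → x]

E=>V=>B=>(E)=>(V)=>(B)=>(x)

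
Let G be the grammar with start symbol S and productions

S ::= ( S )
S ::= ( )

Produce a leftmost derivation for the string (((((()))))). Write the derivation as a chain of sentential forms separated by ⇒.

S ⇒ (S) ⇒ ((S)) ⇒ (((S))) ⇒ ((((S)))) ⇒ (((((S))))) ⇒ (((((())))))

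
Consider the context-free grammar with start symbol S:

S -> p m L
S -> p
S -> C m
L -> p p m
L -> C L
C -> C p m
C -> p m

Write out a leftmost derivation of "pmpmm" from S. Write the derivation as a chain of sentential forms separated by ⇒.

S ⇒ Cm   [S -> C m]
Cm ⇒ Cpmm   [C -> C p m]
Cpmm ⇒ pmpmm   [C -> p m]

S ⇒ Cm ⇒ Cpmm ⇒ pmpmm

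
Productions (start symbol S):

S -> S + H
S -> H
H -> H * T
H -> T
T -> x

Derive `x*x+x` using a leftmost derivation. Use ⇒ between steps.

S ⇒ S+H ⇒ H+H ⇒ H*T+H ⇒ T*T+H ⇒ x*T+H ⇒ x*x+H ⇒ x*x+T ⇒ x*x+x

S ⇒ S+H   [S -> S + H]
S+H ⇒ H+H   [S -> H]
H+H ⇒ H*T+H   [H -> H * T]
H*T+H ⇒ T*T+H   [H -> T]
T*T+H ⇒ x*T+H   [T -> x]
x*T+H ⇒ x*x+H   [T -> x]
x*x+H ⇒ x*x+T   [H -> T]
x*x+T ⇒ x*x+x   [T -> x]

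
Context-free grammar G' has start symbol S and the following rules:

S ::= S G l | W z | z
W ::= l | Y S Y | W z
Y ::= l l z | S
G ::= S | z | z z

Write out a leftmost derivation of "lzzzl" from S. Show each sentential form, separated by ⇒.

S ⇒ SGl   [S ::= S G l]
SGl ⇒ WzGl   [S ::= W z]
WzGl ⇒ WzzGl   [W ::= W z]
WzzGl ⇒ lzzGl   [W ::= l]
lzzGl ⇒ lzzzl   [G ::= z]

S ⇒ SGl ⇒ WzGl ⇒ WzzGl ⇒ lzzGl ⇒ lzzzl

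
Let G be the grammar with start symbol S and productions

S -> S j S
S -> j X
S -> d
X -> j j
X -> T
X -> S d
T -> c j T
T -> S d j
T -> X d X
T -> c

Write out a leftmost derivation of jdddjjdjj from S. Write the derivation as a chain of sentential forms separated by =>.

S=>jX=>jT=>jXdX=>jTdX=>jXdXdX=>jSddXdX=>jdddXdX=>jdddjjdX=>jdddjjdjj

S => jX   [S -> j X]
jX => jT   [X -> T]
jT => jXdX   [T -> X d X]
jXdX => jTdX   [X -> T]
jTdX => jXdXdX   [T -> X d X]
jXdXdX => jSddXdX   [X -> S d]
jSddXdX => jdddXdX   [S -> d]
jdddXdX => jdddjjdX   [X -> j j]
jdddjjdX => jdddjjdjj   [X -> j j]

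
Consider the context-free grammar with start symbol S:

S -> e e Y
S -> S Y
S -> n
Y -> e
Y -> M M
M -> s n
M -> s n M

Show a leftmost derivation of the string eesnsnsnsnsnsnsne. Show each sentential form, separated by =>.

S=>SY=>eeYY=>eeMMY=>eesnMMY=>eesnsnMMY=>eesnsnsnMMY=>eesnsnsnsnMMY=>eesnsnsnsnsnMMY=>eesnsnsnsnsnsnMY=>eesnsnsnsnsnsnsnY=>eesnsnsnsnsnsnsne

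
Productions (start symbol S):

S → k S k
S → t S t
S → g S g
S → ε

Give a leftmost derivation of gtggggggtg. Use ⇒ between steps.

S ⇒ gSg ⇒ gtStg ⇒ gtgSgtg ⇒ gtggSggtg ⇒ gtgggSgggtg ⇒ gtggggggtg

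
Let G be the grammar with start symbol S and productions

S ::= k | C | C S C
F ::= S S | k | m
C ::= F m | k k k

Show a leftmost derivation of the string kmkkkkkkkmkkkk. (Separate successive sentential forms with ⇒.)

S ⇒ CSC ⇒ FmSC ⇒ SSmSC ⇒ CSCSmSC ⇒ FmSCSmSC ⇒ kmSCSmSC ⇒ kmCCSmSC ⇒ kmkkkCSmSC ⇒ kmkkkkkkSmSC ⇒ kmkkkkkkkmSC ⇒ kmkkkkkkkmkC ⇒ kmkkkkkkkmkkkk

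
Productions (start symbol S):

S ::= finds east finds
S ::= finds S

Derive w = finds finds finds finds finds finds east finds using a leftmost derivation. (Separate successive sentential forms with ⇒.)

S ⇒ finds S ⇒ finds finds S ⇒ finds finds finds S ⇒ finds finds finds finds S ⇒ finds finds finds finds finds S ⇒ finds finds finds finds finds finds east finds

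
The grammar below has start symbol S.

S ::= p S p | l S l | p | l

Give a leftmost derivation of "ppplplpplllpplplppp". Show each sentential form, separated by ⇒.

S ⇒ pSp ⇒ ppSpp ⇒ pppSppp ⇒ ppplSlppp ⇒ ppplpSplppp ⇒ ppplplSlplppp ⇒ ppplplpSplplppp ⇒ ppplplppSpplplppp ⇒ ppplplpplSlpplplppp ⇒ ppplplpplllpplplppp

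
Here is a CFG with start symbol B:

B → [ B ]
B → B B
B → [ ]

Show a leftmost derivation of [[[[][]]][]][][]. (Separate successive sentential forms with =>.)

B=>BB=>BBB=>[B]BB=>[BB]BB=>[[B]B]BB=>[[[B]]B]BB=>[[[BB]]B]BB=>[[[[]B]]B]BB=>[[[[][]]]B]BB=>[[[[][]]][]]BB=>[[[[][]]][]][]B=>[[[[][]]][]][][]

B => BB   [B → B B]
BB => BBB   [B → B B]
BBB => [B]BB   [B → [ B ]]
[B]BB => [BB]BB   [B → B B]
[BB]BB => [[B]B]BB   [B → [ B ]]
[[B]B]BB => [[[B]]B]BB   [B → [ B ]]
[[[B]]B]BB => [[[BB]]B]BB   [B → B B]
[[[BB]]B]BB => [[[[]B]]B]BB   [B → [ ]]
[[[[]B]]B]BB => [[[[][]]]B]BB   [B → [ ]]
[[[[][]]]B]BB => [[[[][]]][]]BB   [B → [ ]]
[[[[][]]][]]BB => [[[[][]]][]][]B   [B → [ ]]
[[[[][]]][]][]B => [[[[][]]][]][][]   [B → [ ]]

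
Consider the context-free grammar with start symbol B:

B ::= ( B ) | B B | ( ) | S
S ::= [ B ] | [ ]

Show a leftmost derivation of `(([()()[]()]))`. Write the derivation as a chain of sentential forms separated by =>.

B=>(B)=>((B))=>((S))=>(([B]))=>(([BB]))=>(([()B]))=>(([()BB]))=>(([()()B]))=>(([()()BB]))=>(([()()SB]))=>(([()()[]B]))=>(([()()[]()]))

B => (B)   [B ::= ( B )]
(B) => ((B))   [B ::= ( B )]
((B)) => ((S))   [B ::= S]
((S)) => (([B]))   [S ::= [ B ]]
(([B])) => (([BB]))   [B ::= B B]
(([BB])) => (([()B]))   [B ::= ( )]
(([()B])) => (([()BB]))   [B ::= B B]
(([()BB])) => (([()()B]))   [B ::= ( )]
(([()()B])) => (([()()BB]))   [B ::= B B]
(([()()BB])) => (([()()SB]))   [B ::= S]
(([()()SB])) => (([()()[]B]))   [S ::= [ ]]
(([()()[]B])) => (([()()[]()]))   [B ::= ( )]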